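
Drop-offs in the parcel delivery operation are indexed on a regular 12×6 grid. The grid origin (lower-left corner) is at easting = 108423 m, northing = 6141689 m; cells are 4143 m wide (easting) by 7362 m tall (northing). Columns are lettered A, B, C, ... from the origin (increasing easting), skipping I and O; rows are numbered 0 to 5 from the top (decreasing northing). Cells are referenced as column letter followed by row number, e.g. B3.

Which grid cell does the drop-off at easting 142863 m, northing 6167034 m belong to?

Column index: ⌊(142863 − 108423) / 4143⌋ = ⌊8.313⌋ = 8 → column J
Row offset from origin: ⌊(6167034 − 6141689) / 7362⌋ = ⌊3.443⌋ = 3 → row 2 (counted from top)

J2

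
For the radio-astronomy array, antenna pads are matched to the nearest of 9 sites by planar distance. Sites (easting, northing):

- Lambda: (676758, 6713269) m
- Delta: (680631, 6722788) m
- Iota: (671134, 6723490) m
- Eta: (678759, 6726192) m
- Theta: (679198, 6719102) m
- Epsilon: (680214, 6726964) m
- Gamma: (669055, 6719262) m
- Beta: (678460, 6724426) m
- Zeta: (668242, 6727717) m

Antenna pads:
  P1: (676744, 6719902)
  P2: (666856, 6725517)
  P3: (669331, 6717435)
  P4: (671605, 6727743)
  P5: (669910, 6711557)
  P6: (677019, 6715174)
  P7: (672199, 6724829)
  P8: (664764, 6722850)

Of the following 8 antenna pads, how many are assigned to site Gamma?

2

P1 → Theta
P2 → Zeta
P3 → Gamma
P4 → Zeta
P5 → Lambda
P6 → Lambda
P7 → Iota
P8 → Gamma
2 of the 8 go to Gamma.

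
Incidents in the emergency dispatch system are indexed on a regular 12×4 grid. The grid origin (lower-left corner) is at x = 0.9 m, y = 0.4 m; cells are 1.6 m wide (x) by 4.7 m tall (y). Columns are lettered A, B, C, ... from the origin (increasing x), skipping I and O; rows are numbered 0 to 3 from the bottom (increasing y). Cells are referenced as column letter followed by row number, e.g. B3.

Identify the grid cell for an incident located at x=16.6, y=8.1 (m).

Column index: ⌊(16.6 − 0.9) / 1.6⌋ = ⌊9.812⌋ = 9 → column K
Row offset from origin: ⌊(8.1 − 0.4) / 4.7⌋ = ⌊1.638⌋ = 1 → row 1

K1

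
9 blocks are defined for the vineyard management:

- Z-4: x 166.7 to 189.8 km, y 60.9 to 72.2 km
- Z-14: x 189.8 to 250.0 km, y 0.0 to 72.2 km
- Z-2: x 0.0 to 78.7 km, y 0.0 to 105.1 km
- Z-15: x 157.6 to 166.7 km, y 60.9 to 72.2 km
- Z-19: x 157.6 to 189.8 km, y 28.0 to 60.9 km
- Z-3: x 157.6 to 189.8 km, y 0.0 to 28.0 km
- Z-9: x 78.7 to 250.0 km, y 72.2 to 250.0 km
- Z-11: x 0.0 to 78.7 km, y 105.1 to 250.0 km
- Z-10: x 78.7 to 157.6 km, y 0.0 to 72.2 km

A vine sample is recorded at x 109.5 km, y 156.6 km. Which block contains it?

Z-9

The point has x = 109.5 and y = 156.6.
Only Z-9 satisfies 78.7 ≤ x ≤ 250.0 and 72.2 ≤ y ≤ 250.0.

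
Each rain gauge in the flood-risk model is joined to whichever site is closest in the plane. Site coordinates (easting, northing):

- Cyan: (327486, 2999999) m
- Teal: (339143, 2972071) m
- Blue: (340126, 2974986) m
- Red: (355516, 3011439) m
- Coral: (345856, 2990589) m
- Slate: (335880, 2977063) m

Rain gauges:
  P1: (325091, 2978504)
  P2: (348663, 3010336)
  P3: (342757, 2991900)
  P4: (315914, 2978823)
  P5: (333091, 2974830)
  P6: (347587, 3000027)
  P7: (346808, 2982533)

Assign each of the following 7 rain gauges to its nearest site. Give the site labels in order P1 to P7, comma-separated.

Slate, Red, Coral, Slate, Slate, Coral, Coral

P1 → Slate (d²=118479002.00)
P2 → Red (d²=48180218.00)
P3 → Coral (d²=11322522.00)
P4 → Slate (d²=401738756.00)
P5 → Slate (d²=12764810.00)
P6 → Coral (d²=92072205.00)
P7 → Coral (d²=65805440.00)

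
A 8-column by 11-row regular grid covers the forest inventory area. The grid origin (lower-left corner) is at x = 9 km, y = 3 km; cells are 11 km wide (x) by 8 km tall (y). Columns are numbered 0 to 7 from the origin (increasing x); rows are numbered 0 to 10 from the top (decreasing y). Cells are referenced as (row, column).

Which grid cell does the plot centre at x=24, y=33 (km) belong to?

Column index: ⌊(24 − 9) / 11⌋ = ⌊1.364⌋ = 1
Row offset from origin: ⌊(33 − 3) / 8⌋ = ⌊3.750⌋ = 3 → row 7 (counted from top)

(7, 1)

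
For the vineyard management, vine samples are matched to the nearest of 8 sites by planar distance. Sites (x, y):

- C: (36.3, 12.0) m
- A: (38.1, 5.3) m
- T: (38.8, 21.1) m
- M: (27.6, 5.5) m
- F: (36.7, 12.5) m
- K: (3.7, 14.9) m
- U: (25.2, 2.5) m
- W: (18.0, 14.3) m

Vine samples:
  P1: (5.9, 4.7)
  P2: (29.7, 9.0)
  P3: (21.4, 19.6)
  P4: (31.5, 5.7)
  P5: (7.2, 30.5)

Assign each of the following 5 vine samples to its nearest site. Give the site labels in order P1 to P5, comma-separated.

K, M, W, M, K

P1 → K (d²=108.88)
P2 → M (d²=16.66)
P3 → W (d²=39.65)
P4 → M (d²=15.25)
P5 → K (d²=255.61)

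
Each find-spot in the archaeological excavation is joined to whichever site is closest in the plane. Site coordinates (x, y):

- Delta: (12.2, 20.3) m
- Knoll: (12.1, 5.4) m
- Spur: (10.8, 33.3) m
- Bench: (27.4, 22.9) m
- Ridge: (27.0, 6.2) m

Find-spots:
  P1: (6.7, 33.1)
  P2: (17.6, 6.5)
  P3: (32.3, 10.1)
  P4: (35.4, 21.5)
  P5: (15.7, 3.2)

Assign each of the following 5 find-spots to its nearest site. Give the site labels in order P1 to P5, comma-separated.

P1 → Spur (d²=16.85)
P2 → Knoll (d²=31.46)
P3 → Ridge (d²=43.30)
P4 → Bench (d²=65.96)
P5 → Knoll (d²=17.80)

Spur, Knoll, Ridge, Bench, Knoll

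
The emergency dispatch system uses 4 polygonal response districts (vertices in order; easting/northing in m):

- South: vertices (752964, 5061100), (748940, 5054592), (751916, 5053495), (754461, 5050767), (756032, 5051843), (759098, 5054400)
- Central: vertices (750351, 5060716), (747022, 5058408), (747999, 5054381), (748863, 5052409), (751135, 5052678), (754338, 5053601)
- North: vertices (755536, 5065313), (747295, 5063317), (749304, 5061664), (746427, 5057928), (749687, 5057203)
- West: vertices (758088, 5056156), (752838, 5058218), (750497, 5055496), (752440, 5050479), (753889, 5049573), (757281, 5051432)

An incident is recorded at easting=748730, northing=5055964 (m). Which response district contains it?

Central

Cast a ray rightward from (748730, 5055964). For each polygon, the edges (by vertex number in listed order) whose endpoints lie on opposite sides of northing = 5055964, where each meets that height, and whether that is right or left of the point:
South: 1–2 at easting≈749788.3 (right), 6–1 at easting≈757666.1 (right) → 2 crossings.
Central: 2–3 at easting≈747614.9 (left), 6–1 at easting≈753013.9 (right) → 1 crossing.
North: no edge straddles that height → 0 crossings.
West: 2–3 at easting≈750899.5 (right), 6–1 at easting≈758055.2 (right) → 2 crossings.
Only Central has an odd count, so the point is inside Central.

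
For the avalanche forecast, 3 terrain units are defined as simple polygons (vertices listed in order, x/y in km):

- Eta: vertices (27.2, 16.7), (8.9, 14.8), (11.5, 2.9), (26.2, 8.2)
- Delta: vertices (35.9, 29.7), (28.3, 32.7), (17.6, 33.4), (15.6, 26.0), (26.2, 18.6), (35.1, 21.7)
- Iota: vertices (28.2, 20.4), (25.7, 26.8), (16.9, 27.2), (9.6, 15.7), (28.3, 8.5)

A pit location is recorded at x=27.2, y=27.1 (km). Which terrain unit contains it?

Delta

Cast a ray rightward from (27.2, 27.1). For each polygon, the edges (by vertex number in listed order) whose endpoints lie on opposite sides of y = 27.1, where each meets that height, and whether that is right or left of the point:
Eta: no edge straddles that height → 0 crossings.
Delta: 3–4 at x≈15.90 (left), 6–1 at x≈35.64 (right) → 1 crossing.
Iota: 2–3 at x≈19.10 (left), 3–4 at x≈16.84 (left) → 0 crossings.
Only Delta has an odd count, so the point is inside Delta.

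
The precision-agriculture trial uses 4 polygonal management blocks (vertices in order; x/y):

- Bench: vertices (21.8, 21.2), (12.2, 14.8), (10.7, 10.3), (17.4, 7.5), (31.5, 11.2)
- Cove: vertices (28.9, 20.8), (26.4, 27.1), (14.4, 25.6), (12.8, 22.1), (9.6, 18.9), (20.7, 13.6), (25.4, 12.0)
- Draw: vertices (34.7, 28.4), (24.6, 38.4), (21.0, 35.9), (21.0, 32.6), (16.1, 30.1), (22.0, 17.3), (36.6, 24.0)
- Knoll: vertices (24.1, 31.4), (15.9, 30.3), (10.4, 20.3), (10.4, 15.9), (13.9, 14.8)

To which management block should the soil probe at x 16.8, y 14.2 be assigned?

Bench

Cast a ray rightward from (16.8, 14.2). For each polygon, the edges (by vertex number in listed order) whose endpoints lie on opposite sides of y = 14.2, where each meets that height, and whether that is right or left of the point:
Bench: 2–3 at x≈12.00 (left), 5–1 at x≈28.59 (right) → 1 crossing.
Cove: 5–6 at x≈19.44 (right), 7–1 at x≈26.27 (right) → 2 crossings.
Draw: no edge straddles that height → 0 crossings.
Knoll: no edge straddles that height → 0 crossings.
Only Bench has an odd count, so the point is inside Bench.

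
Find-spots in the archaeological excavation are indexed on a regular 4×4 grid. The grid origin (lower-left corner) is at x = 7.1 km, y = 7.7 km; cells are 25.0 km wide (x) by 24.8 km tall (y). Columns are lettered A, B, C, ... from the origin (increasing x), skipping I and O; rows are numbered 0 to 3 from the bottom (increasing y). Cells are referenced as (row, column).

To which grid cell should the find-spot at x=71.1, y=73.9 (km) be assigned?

Column index: ⌊(71.1 − 7.1) / 25.0⌋ = ⌊2.560⌋ = 2 → column C
Row offset from origin: ⌊(73.9 − 7.7) / 24.8⌋ = ⌊2.669⌋ = 2 → row 2

(2, C)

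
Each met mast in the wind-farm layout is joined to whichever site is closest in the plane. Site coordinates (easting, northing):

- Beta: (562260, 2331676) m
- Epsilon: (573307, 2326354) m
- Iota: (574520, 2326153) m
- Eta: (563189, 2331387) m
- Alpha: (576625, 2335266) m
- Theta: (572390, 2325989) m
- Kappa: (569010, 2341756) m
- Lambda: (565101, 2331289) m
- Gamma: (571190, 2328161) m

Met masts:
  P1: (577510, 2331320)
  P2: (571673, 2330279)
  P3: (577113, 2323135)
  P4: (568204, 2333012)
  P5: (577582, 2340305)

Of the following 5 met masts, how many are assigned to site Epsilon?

0

P1 → Alpha
P2 → Gamma
P3 → Iota
P4 → Lambda
P5 → Alpha
0 of the 5 go to Epsilon.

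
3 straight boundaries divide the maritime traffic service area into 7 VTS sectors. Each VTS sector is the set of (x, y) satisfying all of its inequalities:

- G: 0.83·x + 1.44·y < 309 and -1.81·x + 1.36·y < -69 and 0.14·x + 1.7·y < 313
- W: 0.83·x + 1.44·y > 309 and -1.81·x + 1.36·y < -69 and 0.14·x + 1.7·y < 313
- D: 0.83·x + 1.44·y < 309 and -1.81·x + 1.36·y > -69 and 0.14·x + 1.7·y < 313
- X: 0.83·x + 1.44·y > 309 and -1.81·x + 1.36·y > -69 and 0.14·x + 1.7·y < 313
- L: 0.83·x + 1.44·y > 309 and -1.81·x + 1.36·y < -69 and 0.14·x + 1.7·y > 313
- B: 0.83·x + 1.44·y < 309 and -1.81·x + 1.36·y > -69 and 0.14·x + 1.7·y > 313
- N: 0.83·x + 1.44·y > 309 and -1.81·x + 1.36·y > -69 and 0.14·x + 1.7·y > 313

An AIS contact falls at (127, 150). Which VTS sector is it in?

0.83·127 + 1.44·150 = 321.410, which is > 309
-1.81·127 + 1.36·150 = -25.870, which is > -69
0.14·127 + 1.7·150 = 272.780, which is < 313
This sign pattern matches X.

X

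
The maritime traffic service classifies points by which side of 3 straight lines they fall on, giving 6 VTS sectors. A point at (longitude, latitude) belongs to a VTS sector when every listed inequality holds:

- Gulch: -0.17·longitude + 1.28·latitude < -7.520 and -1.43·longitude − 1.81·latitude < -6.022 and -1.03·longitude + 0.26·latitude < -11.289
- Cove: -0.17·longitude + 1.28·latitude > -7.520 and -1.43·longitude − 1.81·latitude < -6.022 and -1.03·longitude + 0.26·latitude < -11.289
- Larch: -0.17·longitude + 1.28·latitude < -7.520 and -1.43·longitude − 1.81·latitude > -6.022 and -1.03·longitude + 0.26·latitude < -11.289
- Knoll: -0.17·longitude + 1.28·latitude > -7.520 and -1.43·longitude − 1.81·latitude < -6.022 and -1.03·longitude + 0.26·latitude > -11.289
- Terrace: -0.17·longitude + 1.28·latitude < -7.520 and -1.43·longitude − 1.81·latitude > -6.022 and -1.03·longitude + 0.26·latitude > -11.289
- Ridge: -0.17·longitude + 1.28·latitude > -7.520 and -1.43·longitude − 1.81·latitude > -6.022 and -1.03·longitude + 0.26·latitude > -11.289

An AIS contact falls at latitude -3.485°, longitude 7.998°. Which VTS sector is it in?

-0.17·7.998 + 1.28·-3.485 = -5.820, which is > -7.520
-1.43·7.998 − 1.81·-3.485 = -5.129, which is > -6.022
-1.03·7.998 + 0.26·-3.485 = -9.144, which is > -11.289
This sign pattern matches Ridge.

Ridge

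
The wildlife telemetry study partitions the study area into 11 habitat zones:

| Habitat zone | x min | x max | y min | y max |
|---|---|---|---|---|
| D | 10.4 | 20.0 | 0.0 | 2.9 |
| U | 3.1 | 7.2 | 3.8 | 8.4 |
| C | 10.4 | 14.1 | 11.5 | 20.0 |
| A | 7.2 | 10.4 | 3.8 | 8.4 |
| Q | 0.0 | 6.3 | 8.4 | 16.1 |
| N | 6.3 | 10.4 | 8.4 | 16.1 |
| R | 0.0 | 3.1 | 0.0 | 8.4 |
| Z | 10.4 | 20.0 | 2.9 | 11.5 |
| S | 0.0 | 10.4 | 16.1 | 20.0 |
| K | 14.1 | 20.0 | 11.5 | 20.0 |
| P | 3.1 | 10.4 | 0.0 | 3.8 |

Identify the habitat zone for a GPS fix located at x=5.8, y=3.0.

P

The point has x = 5.8 and y = 3.0.
Only P satisfies 3.1 ≤ x ≤ 10.4 and 0.0 ≤ y ≤ 3.8.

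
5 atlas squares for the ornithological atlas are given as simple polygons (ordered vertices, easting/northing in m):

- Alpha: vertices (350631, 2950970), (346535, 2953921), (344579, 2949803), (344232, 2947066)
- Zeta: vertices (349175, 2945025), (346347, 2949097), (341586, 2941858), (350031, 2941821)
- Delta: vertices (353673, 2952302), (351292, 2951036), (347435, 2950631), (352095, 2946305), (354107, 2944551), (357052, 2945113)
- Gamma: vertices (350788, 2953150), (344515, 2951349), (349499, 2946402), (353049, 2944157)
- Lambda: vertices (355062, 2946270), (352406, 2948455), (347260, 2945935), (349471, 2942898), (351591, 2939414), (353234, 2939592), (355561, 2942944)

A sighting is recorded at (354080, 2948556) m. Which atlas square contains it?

Delta

Cast a ray rightward from (354080, 2948556). For each polygon, the edges (by vertex number in listed order) whose endpoints lie on opposite sides of northing = 2948556, where each meets that height, and whether that is right or left of the point:
Alpha: 3–4 at easting≈344420.9 (left), 4–1 at easting≈346674.2 (left) → 0 crossings.
Zeta: 1–2 at easting≈346722.7 (left), 2–3 at easting≈345991.2 (left) → 0 crossings.
Delta: 3–4 at easting≈349670.2 (left), 6–1 at easting≈355433.7 (right) → 1 crossing.
Gamma: 2–3 at easting≈347328.9 (left), 4–1 at easting≈351943.0 (left) → 0 crossings.
Lambda: no edge straddles that height → 0 crossings.
Only Delta has an odd count, so the point is inside Delta.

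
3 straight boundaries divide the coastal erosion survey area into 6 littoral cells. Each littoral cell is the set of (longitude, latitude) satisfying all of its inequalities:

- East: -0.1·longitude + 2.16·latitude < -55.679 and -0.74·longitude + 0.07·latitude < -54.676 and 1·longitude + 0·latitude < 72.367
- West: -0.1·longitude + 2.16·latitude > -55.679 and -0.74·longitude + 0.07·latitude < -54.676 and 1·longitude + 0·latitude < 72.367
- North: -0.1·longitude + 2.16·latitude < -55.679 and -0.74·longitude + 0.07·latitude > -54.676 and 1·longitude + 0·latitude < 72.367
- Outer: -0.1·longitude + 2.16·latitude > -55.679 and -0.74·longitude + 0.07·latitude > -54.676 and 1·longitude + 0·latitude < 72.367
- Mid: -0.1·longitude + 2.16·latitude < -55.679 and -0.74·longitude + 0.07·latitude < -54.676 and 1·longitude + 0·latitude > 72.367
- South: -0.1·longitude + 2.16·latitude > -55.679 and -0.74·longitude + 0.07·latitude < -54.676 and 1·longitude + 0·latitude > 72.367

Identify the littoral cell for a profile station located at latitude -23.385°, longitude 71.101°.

-0.1·71.101 + 2.16·-23.385 = -57.622, which is < -55.679
-0.74·71.101 + 0.07·-23.385 = -54.252, which is > -54.676
1·71.101 + 0·-23.385 = 71.101, which is < 72.367
This sign pattern matches North.

North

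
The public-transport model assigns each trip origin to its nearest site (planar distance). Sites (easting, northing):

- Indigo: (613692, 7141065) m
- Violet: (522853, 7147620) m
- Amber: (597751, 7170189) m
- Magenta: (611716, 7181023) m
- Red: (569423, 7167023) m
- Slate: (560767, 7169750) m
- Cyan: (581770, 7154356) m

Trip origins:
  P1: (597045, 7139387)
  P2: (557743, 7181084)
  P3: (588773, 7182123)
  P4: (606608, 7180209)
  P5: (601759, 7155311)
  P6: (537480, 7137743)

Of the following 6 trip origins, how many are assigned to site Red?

0

P1 → Indigo
P2 → Slate
P3 → Amber
P4 → Magenta
P5 → Amber
P6 → Violet
0 of the 6 go to Red.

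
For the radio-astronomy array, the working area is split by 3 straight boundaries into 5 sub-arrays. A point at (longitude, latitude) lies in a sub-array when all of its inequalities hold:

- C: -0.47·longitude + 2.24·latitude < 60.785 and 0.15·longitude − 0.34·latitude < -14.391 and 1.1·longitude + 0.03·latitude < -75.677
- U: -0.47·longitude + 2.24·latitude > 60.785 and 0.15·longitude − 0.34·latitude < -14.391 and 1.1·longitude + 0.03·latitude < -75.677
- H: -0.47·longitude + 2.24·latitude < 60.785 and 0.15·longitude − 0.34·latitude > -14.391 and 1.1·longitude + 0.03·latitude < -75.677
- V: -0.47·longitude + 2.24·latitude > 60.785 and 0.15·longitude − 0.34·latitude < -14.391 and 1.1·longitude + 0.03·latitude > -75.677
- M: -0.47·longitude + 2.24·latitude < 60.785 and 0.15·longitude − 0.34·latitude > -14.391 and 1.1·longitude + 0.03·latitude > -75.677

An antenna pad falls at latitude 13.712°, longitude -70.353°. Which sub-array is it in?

U

-0.47·-70.353 + 2.24·13.712 = 63.781, which is > 60.785
0.15·-70.353 − 0.34·13.712 = -15.215, which is < -14.391
1.1·-70.353 + 0.03·13.712 = -76.977, which is < -75.677
This sign pattern matches U.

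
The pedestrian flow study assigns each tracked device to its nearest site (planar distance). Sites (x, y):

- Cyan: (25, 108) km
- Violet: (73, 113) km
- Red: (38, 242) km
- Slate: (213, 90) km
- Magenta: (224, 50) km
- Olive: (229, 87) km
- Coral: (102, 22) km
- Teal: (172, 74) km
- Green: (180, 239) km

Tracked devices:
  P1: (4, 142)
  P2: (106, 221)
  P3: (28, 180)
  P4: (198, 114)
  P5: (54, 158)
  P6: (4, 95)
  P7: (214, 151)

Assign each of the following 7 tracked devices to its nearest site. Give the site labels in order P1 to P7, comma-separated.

P1 → Cyan (d²=1597.00)
P2 → Red (d²=5065.00)
P3 → Red (d²=3944.00)
P4 → Slate (d²=801.00)
P5 → Violet (d²=2386.00)
P6 → Cyan (d²=610.00)
P7 → Slate (d²=3722.00)

Cyan, Red, Red, Slate, Violet, Cyan, Slate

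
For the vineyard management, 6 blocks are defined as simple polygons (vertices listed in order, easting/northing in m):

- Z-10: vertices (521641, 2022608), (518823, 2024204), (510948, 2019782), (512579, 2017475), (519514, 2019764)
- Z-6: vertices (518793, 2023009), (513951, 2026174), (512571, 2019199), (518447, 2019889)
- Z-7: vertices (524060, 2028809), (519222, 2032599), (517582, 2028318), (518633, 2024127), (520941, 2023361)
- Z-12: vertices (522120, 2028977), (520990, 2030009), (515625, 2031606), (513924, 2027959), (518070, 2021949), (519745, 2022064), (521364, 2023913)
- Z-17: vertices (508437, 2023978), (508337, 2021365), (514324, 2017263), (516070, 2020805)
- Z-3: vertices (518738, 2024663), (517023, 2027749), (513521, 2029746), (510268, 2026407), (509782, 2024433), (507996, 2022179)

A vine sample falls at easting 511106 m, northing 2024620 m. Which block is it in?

Z-3

Cast a ray rightward from (511106, 2024620). For each polygon, the edges (by vertex number in listed order) whose endpoints lie on opposite sides of northing = 2024620, where each meets that height, and whether that is right or left of the point:
Z-10: no edge straddles that height → 0 crossings.
Z-6: 1–2 at easting≈516328.4 (right), 2–3 at easting≈513643.5 (right) → 2 crossings.
Z-7: 3–4 at easting≈518509.4 (right), 5–1 at easting≈521661.8 (right) → 2 crossings.
Z-12: 4–5 at easting≈516227.4 (right), 7–1 at easting≈521469.5 (right) → 2 crossings.
Z-17: no edge straddles that height → 0 crossings.
Z-3: 4–5 at easting≈509828.0 (left), 6–1 at easting≈518552.0 (right) → 1 crossing.
Only Z-3 has an odd count, so the point is inside Z-3.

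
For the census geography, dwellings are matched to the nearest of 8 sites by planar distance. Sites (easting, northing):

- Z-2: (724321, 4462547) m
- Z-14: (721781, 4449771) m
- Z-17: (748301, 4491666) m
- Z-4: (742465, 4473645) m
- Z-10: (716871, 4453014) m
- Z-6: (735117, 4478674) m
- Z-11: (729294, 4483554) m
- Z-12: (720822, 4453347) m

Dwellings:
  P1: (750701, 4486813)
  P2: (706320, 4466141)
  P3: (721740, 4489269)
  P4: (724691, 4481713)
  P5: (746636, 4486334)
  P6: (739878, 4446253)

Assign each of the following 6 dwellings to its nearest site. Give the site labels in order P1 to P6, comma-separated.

P1 → Z-17 (d²=29311609.00)
P2 → Z-10 (d²=283641730.00)
P3 → Z-11 (d²=89724141.00)
P4 → Z-11 (d²=24576890.00)
P5 → Z-17 (d²=31202449.00)
P6 → Z-14 (d²=339877733.00)

Z-17, Z-10, Z-11, Z-11, Z-17, Z-14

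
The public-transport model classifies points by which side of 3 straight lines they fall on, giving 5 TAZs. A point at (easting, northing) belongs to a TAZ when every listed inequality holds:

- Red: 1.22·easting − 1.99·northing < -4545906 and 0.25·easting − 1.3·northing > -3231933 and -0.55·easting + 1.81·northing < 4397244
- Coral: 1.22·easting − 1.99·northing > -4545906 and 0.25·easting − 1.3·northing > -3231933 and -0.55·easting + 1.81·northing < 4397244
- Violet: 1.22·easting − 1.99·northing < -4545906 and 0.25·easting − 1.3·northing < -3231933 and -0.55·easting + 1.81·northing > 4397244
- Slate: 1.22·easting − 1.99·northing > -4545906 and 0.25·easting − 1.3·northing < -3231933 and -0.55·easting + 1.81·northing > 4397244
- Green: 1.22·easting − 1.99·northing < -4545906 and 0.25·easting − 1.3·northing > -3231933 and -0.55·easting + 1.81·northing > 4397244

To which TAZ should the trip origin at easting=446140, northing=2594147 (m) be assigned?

1.22·446140 − 1.99·2594147 = -4618061.730, which is < -4545906
0.25·446140 − 1.3·2594147 = -3260856.100, which is < -3231933
-0.55·446140 + 1.81·2594147 = 4450029.070, which is > 4397244
This sign pattern matches Violet.

Violet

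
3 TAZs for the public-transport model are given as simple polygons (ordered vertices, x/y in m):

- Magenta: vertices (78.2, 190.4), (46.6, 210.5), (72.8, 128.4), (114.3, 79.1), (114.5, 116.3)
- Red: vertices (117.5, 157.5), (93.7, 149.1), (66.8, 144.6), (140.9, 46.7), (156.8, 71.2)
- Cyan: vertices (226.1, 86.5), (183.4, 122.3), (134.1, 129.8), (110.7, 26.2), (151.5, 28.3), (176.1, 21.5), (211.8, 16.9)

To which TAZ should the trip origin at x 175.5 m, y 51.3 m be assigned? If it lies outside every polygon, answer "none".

Cast a ray rightward from (175.5, 51.3). For each polygon, the edges (by vertex number in listed order) whose endpoints lie on opposite sides of y = 51.3, where each meets that height, and whether that is right or left of the point:
Magenta: no edge straddles that height → 0 crossings.
Red: 3–4 at x≈137.42 (left), 4–5 at x≈143.89 (left) → 0 crossings.
Cyan: 3–4 at x≈116.37 (left), 7–1 at x≈218.87 (right) → 1 crossing.
Only Cyan has an odd count, so the point is inside Cyan.

Cyan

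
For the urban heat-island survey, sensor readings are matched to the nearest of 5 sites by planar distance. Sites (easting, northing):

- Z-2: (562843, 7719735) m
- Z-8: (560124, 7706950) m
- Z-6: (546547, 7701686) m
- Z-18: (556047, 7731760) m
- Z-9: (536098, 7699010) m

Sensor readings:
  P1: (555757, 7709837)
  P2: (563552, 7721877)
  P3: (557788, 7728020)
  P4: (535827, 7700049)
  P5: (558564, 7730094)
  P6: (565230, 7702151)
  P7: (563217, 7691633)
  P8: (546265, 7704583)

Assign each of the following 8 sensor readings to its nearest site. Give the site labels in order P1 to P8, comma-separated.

Z-8, Z-2, Z-18, Z-9, Z-18, Z-8, Z-8, Z-6

P1 → Z-8 (d²=27405458.00)
P2 → Z-2 (d²=5090845.00)
P3 → Z-18 (d²=17018681.00)
P4 → Z-9 (d²=1152962.00)
P5 → Z-18 (d²=9110845.00)
P6 → Z-8 (d²=49101637.00)
P7 → Z-8 (d²=244177138.00)
P8 → Z-6 (d²=8472133.00)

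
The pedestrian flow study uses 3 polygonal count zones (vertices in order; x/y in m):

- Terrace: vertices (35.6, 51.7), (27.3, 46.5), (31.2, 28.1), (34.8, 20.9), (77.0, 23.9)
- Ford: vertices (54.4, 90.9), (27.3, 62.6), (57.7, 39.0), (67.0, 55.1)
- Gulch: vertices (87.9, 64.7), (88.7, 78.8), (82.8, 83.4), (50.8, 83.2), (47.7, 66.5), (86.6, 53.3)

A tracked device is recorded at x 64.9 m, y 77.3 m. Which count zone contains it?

Gulch

Cast a ray rightward from (64.9, 77.3). For each polygon, the edges (by vertex number in listed order) whose endpoints lie on opposite sides of y = 77.3, where each meets that height, and whether that is right or left of the point:
Terrace: no edge straddles that height → 0 crossings.
Ford: 1–2 at x≈41.38 (left), 4–1 at x≈59.19 (left) → 0 crossings.
Gulch: 1–2 at x≈88.61 (right), 4–5 at x≈49.70 (left) → 1 crossing.
Only Gulch has an odd count, so the point is inside Gulch.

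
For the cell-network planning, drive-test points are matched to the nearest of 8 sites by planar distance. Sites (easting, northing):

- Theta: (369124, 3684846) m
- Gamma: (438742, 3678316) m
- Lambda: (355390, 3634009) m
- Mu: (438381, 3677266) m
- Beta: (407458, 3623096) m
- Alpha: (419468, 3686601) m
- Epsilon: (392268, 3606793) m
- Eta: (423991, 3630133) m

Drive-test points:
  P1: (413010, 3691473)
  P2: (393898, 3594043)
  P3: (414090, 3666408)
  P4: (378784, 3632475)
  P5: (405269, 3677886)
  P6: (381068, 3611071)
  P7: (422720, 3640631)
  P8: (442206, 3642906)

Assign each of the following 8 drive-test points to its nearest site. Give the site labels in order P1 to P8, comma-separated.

Alpha, Epsilon, Alpha, Lambda, Alpha, Epsilon, Eta, Eta

P1 → Alpha (d²=65442148.00)
P2 → Epsilon (d²=165219400.00)
P3 → Alpha (d²=436680133.00)
P4 → Lambda (d²=549632392.00)
P5 → Alpha (d²=277562826.00)
P6 → Epsilon (d²=143741284.00)
P7 → Eta (d²=111823445.00)
P8 → Eta (d²=494935754.00)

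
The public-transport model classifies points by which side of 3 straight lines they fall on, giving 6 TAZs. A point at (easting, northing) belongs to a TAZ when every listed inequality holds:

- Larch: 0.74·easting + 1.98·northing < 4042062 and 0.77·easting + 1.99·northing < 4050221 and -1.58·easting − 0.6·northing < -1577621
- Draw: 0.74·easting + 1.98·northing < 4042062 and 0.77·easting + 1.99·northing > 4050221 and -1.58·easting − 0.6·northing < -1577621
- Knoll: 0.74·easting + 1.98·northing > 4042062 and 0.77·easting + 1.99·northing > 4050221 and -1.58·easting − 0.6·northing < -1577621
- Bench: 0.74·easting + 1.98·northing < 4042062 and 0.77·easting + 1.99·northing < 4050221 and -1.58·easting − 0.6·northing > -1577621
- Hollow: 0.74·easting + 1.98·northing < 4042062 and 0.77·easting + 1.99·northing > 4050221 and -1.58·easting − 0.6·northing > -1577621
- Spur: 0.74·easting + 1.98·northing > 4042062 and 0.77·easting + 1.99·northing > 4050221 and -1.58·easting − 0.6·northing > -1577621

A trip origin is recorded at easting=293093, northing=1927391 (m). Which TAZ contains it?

Draw

0.74·293093 + 1.98·1927391 = 4033123.000, which is < 4042062
0.77·293093 + 1.99·1927391 = 4061189.700, which is > 4050221
-1.58·293093 − 0.6·1927391 = -1619521.540, which is < -1577621
This sign pattern matches Draw.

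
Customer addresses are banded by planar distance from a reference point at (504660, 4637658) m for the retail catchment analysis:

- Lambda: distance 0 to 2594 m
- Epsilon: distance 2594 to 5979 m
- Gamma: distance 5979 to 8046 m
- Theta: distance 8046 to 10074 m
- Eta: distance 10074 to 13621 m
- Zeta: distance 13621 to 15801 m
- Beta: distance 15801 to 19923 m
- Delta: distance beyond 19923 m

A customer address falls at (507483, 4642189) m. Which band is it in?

Epsilon

Distance = √((507483−504660)² + (4642189−4637658)²) = √(7969329.000 + 20529961.000) = 5338.473 m.
2594 ≤ 5338.473 < 5979 → Epsilon.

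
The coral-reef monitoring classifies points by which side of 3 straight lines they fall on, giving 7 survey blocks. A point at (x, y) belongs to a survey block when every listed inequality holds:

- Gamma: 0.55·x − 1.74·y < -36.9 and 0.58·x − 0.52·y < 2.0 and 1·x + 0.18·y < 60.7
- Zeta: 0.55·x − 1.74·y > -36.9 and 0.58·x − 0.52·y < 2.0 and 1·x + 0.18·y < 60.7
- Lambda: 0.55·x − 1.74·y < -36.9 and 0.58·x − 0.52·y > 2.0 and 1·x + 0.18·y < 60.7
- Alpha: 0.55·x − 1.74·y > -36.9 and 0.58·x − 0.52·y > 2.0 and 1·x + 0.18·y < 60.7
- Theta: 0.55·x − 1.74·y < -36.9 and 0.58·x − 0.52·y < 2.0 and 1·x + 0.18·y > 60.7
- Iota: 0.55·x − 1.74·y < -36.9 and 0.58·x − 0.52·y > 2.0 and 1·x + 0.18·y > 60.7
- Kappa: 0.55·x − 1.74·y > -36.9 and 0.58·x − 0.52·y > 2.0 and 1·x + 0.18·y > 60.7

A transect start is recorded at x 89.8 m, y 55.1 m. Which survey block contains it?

0.55·89.8 − 1.74·55.1 = -46.484, which is < -36.9
0.58·89.8 − 0.52·55.1 = 23.432, which is > 2.0
1·89.8 + 0.18·55.1 = 99.718, which is > 60.7
This sign pattern matches Iota.

Iota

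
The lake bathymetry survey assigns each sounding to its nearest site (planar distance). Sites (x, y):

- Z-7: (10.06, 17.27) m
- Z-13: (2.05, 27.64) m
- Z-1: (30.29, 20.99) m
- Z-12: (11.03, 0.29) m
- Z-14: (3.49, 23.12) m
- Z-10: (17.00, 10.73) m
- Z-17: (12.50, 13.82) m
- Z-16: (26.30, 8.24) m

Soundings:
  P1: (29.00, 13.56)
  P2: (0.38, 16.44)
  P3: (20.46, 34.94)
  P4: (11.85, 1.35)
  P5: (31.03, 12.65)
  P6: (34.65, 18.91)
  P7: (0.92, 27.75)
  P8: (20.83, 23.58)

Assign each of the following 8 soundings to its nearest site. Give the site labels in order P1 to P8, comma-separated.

Z-16, Z-14, Z-1, Z-12, Z-16, Z-1, Z-13, Z-1

P1 → Z-16 (d²=35.59)
P2 → Z-14 (d²=54.29)
P3 → Z-1 (d²=291.23)
P4 → Z-12 (d²=1.80)
P5 → Z-16 (d²=41.82)
P6 → Z-1 (d²=23.34)
P7 → Z-13 (d²=1.29)
P8 → Z-1 (d²=96.20)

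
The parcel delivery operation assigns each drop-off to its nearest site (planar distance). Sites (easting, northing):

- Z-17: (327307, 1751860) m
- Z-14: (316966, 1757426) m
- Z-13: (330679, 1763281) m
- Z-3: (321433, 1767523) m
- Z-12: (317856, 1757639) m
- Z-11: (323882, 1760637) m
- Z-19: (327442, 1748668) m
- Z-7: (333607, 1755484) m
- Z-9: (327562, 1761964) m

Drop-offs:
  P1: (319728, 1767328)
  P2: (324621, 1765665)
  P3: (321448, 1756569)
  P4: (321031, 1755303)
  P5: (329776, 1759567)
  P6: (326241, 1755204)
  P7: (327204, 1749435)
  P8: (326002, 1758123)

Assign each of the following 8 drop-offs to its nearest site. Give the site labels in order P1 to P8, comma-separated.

P1 → Z-3 (d²=2945050.00)
P2 → Z-3 (d²=13615508.00)
P3 → Z-12 (d²=14047364.00)
P4 → Z-12 (d²=15537521.00)
P5 → Z-9 (d²=10647405.00)
P6 → Z-17 (d²=12318692.00)
P7 → Z-19 (d²=644933.00)
P8 → Z-11 (d²=10814596.00)

Z-3, Z-3, Z-12, Z-12, Z-9, Z-17, Z-19, Z-11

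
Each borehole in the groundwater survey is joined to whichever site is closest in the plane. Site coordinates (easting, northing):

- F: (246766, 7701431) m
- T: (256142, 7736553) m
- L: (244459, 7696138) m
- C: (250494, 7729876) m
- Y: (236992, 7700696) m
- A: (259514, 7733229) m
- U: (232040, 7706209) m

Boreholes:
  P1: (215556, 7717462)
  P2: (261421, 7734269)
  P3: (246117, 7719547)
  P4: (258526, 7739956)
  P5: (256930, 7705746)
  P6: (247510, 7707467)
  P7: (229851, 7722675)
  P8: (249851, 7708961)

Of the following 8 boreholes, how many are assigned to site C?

P1 → U
P2 → A
P3 → C
P4 → T
P5 → F
P6 → F
P7 → U
P8 → F
1 of the 8 goes to C.

1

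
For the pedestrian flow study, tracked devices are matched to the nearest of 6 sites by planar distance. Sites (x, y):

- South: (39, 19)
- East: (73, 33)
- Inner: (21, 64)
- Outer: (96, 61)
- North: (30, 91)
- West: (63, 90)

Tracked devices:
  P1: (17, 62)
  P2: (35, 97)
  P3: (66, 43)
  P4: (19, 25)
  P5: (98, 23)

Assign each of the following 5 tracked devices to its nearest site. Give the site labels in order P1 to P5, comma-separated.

Inner, North, East, South, East

P1 → Inner (d²=20.00)
P2 → North (d²=61.00)
P3 → East (d²=149.00)
P4 → South (d²=436.00)
P5 → East (d²=725.00)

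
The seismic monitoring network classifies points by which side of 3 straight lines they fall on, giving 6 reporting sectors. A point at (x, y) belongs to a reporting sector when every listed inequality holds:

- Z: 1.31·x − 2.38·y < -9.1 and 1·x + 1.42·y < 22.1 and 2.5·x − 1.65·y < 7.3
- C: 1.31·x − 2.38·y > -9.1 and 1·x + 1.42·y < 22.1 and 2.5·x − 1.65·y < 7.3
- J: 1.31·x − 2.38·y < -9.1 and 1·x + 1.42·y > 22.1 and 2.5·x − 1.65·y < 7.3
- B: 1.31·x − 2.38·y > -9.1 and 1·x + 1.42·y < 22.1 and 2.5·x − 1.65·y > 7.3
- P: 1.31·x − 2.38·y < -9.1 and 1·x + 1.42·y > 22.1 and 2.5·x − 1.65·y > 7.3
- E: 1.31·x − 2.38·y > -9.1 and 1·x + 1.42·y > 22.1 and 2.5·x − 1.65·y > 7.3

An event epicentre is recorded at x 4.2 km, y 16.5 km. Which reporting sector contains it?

1.31·4.2 − 2.38·16.5 = -33.768, which is < -9.1
1·4.2 + 1.42·16.5 = 27.630, which is > 22.1
2.5·4.2 − 1.65·16.5 = -16.725, which is < 7.3
This sign pattern matches J.

J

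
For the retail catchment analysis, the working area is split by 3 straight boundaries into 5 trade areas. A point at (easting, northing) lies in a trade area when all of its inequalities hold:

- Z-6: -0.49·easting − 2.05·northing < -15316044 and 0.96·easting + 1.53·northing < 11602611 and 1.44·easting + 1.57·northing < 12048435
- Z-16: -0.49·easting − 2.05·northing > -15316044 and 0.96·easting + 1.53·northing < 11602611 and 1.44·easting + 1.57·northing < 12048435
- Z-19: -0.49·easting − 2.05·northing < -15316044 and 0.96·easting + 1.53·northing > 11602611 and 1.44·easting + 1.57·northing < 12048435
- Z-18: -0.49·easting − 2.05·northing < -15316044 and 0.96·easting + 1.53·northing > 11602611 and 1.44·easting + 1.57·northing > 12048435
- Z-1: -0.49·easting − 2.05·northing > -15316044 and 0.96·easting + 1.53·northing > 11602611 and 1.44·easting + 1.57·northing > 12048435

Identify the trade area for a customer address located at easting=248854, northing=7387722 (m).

-0.49·248854 − 2.05·7387722 = -15266768.560, which is > -15316044
0.96·248854 + 1.53·7387722 = 11542114.500, which is < 11602611
1.44·248854 + 1.57·7387722 = 11957073.300, which is < 12048435
This sign pattern matches Z-16.

Z-16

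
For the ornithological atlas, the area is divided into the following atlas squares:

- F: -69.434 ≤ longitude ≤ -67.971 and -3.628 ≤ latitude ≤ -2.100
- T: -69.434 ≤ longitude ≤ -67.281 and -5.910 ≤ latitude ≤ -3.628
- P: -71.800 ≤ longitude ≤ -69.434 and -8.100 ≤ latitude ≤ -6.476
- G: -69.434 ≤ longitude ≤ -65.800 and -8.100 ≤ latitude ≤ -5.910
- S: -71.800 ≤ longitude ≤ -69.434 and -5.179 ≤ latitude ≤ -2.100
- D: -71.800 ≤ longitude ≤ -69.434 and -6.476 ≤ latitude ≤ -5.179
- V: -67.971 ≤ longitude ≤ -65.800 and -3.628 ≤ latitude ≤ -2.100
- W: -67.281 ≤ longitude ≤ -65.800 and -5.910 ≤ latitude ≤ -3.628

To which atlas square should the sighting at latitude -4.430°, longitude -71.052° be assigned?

S

The point has longitude = -71.052 and latitude = -4.430.
Only S satisfies -71.800 ≤ longitude ≤ -69.434 and -5.179 ≤ latitude ≤ -2.100.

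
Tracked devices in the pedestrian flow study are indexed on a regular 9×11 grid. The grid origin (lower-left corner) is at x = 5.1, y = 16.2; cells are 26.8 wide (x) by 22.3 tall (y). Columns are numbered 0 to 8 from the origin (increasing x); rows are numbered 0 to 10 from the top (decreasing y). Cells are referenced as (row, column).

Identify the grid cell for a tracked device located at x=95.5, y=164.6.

(4, 3)

Column index: ⌊(95.5 − 5.1) / 26.8⌋ = ⌊3.373⌋ = 3
Row offset from origin: ⌊(164.6 − 16.2) / 22.3⌋ = ⌊6.655⌋ = 6 → row 4 (counted from top)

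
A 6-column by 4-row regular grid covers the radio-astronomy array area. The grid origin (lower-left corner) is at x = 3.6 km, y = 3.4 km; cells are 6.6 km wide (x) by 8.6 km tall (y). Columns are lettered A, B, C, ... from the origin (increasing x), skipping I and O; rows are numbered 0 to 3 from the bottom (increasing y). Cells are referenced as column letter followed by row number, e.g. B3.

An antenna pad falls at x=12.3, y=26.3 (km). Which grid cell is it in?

Column index: ⌊(12.3 − 3.6) / 6.6⌋ = ⌊1.318⌋ = 1 → column B
Row offset from origin: ⌊(26.3 − 3.4) / 8.6⌋ = ⌊2.663⌋ = 2 → row 2

B2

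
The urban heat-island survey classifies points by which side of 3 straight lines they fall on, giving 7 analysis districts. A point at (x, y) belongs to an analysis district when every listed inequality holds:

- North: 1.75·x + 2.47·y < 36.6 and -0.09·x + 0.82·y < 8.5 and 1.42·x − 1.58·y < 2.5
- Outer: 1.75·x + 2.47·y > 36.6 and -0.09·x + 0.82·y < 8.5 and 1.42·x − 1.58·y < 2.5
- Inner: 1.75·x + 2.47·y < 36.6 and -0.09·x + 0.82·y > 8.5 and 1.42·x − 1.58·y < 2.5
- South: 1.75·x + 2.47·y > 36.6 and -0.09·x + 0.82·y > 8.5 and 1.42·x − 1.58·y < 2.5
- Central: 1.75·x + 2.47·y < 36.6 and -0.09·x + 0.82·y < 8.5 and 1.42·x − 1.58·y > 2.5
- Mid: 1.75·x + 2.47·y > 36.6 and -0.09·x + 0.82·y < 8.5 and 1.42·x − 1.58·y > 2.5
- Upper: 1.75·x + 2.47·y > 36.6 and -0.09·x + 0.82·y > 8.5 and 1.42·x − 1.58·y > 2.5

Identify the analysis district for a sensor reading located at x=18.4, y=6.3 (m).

Mid

1.75·18.4 + 2.47·6.3 = 47.761, which is > 36.6
-0.09·18.4 + 0.82·6.3 = 3.510, which is < 8.5
1.42·18.4 − 1.58·6.3 = 16.174, which is > 2.5
This sign pattern matches Mid.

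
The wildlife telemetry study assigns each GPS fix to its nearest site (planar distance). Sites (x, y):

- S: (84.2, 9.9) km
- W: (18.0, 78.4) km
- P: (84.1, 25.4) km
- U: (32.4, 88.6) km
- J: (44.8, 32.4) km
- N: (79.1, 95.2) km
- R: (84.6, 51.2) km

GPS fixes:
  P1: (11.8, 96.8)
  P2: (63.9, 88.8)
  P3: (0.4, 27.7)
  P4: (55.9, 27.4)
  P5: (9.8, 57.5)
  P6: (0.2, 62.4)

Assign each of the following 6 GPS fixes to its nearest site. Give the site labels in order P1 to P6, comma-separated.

P1 → W (d²=377.00)
P2 → N (d²=272.00)
P3 → J (d²=1993.45)
P4 → J (d²=148.21)
P5 → W (d²=504.05)
P6 → W (d²=572.84)

W, N, J, J, W, W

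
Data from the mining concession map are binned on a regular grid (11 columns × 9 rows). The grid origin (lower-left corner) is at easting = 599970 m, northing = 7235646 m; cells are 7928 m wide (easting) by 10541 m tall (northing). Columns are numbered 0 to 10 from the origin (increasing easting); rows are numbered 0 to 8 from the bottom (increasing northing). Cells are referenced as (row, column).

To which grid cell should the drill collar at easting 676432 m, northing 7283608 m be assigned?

(4, 9)

Column index: ⌊(676432 − 599970) / 7928⌋ = ⌊9.645⌋ = 9
Row offset from origin: ⌊(7283608 − 7235646) / 10541⌋ = ⌊4.550⌋ = 4 → row 4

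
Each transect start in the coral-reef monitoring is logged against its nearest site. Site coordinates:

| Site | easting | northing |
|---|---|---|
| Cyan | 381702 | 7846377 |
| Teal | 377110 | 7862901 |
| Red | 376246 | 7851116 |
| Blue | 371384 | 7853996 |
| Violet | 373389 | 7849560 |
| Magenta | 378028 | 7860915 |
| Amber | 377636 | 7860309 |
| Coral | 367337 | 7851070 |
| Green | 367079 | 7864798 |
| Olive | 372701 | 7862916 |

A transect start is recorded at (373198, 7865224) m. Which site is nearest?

Squared distances to each site:
Cyan: 427527425.000; Teal: 20700073.000; Red: 208325968.000; Blue: 129358580.000; Violet: 245397377.000; Magenta: 41896381.000; Amber: 43853069.000; Coral: 234687037.000; Green: 37623637.000; Olive: 5573873.000.
Minimum at Olive.

Olive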